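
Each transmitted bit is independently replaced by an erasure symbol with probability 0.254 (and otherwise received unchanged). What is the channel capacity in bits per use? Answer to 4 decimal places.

0.7460 bits

Binary erasure channel: capacity C = 1 − ε.
C = 1 − 0.254 = 0.7460 bits per channel use.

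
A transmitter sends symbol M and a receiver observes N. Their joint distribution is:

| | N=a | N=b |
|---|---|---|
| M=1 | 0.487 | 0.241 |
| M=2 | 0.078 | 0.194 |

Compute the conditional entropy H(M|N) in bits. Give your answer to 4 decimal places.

0.7585 bits

Marginals: p(M) = (0.7280, 0.2720), p(N) = (0.5650, 0.4350).
H(M|N) = Σ p(N) · H(M|N=·).
  N=a: p=0.5650, H(M|N=a) = 0.5791
  N=b: p=0.4350, H(M|N=b) = 0.9916
Weighted sum = 0.7585 bits.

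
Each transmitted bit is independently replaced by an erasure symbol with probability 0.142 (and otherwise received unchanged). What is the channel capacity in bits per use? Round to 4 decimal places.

0.8580 bits

Binary erasure channel: capacity C = 1 − ε.
C = 1 − 0.142 = 0.8580 bits per channel use.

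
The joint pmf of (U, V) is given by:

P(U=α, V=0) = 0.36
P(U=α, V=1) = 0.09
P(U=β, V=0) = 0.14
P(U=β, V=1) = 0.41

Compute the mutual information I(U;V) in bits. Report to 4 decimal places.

0.2250 bits

Marginals: p(U) = (0.4500, 0.5500), p(V) = (0.5000, 0.5000).
I(U;V) = Σ p(x,y)·log₂[p(x,y)/(p(x)p(y))].
  (α,0): 0.36·log₂(1.6000) = 0.24411
  (α,1): 0.09·log₂(0.4000) = -0.11897
  (β,0): 0.14·log₂(0.5091) = -0.13636
  (β,1): 0.41·log₂(1.4909) = 0.23624
Sum = 0.2250 bits.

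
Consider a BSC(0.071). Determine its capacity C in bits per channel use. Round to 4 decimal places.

Binary symmetric channel: C = 1 − h₂(ε) where h₂ is the binary entropy function.
h₂(0.071) = −0.071·log₂0.071 − 0.929·log₂0.929 = 0.3696.
C = 1 − 0.3696 = 0.6304 bits per channel use.

0.6304 bits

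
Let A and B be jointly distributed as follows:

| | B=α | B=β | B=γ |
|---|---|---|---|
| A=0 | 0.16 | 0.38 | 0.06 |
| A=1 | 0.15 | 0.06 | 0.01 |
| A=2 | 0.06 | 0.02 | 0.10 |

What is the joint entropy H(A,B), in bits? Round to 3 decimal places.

2.606 bits

H(A,B) = −Σ p(x,y)·log₂ p(x,y) over all 9 cells.
  cell (0,α): −0.16·log₂0.16 = 0.4230
  cell (0,β): −0.38·log₂0.38 = 0.5305
  cell (0,γ): −0.06·log₂0.06 = 0.2435
  cell (1,α): −0.15·log₂0.15 = 0.4105
  cell (1,β): −0.06·log₂0.06 = 0.2435
  cell (1,γ): −0.01·log₂0.01 = 0.0664
  cell (2,α): −0.06·log₂0.06 = 0.2435
  cell (2,β): −0.02·log₂0.02 = 0.1129
  cell (2,γ): −0.10·log₂0.10 = 0.3322
Sum = 2.606 bits.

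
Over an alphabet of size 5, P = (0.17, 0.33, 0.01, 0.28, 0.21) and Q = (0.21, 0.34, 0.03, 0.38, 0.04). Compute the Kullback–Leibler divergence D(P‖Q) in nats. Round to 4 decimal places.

0.2060 nats

D(P‖Q) = Σ p·ln(p/q).
  0.17·ln(0.17/0.21) = -0.03592
  0.33·ln(0.33/0.34) = -0.00985
  0.01·ln(0.01/0.03) = -0.01099
  0.28·ln(0.28/0.38) = -0.08551
  0.21·ln(0.21/0.04) = 0.34823
D(P‖Q) = 0.2060 nats.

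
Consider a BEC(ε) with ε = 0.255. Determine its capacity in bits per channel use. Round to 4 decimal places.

Binary erasure channel: capacity C = 1 − ε.
C = 1 − 0.255 = 0.7450 bits per channel use.

0.7450 bits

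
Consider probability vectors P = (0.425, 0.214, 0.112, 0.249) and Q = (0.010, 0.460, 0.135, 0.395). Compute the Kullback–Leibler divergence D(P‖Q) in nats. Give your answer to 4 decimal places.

D(P‖Q) = Σ p·ln(p/q).
  0.425·ln(0.425/0.010) = 1.59354
  0.214·ln(0.214/0.460) = -0.16376
  0.112·ln(0.112/0.135) = -0.02092
  0.249·ln(0.249/0.395) = -0.11490
D(P‖Q) = 1.2940 nats.

1.2940 nats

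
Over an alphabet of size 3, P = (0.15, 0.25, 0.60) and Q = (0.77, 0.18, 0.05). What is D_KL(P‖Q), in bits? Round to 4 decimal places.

1.9155 bits

D(P‖Q) = Σ p·log₂(p/q).
  0.15·log₂(0.15/0.77) = -0.35398
  0.25·log₂(0.25/0.18) = 0.11848
  0.60·log₂(0.60/0.05) = 2.15098
D(P‖Q) = 1.9155 bits.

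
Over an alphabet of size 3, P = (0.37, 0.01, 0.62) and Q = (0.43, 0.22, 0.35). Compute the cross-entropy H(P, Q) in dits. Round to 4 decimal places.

H(P,Q) = −Σ p·log₁₀ q.
  −0.37·log₁₀(0.43) = 0.13562
  −0.01·log₁₀(0.22) = 0.00658
  −0.62·log₁₀(0.35) = 0.28268
H(P,Q) = 0.4249 dits.

0.4249 dits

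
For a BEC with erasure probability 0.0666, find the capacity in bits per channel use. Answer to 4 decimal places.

0.9334 bits

Binary erasure channel: capacity C = 1 − ε.
C = 1 − 0.0666 = 0.9334 bits per channel use.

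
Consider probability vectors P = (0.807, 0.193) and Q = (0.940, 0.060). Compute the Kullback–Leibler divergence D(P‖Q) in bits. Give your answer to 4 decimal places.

D(P‖Q) = Σ p·log₂(p/q).
  0.807·log₂(0.807/0.940) = -0.17761
  0.193·log₂(0.193/0.060) = 0.32531
D(P‖Q) = 0.1477 bits.

0.1477 bits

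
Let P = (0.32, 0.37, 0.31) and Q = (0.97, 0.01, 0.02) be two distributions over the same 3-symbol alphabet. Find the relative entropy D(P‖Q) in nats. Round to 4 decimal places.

D(P‖Q) = Σ p·ln(p/q).
  0.32·ln(0.32/0.97) = -0.35487
  0.37·ln(0.37/0.01) = 1.33604
  0.31·ln(0.31/0.02) = 0.84966
D(P‖Q) = 1.8308 nats.

1.8308 nats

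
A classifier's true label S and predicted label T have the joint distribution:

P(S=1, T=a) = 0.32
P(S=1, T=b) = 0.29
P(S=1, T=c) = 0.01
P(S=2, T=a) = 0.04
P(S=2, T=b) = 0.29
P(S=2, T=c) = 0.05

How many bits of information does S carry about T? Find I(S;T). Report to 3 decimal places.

0.158 bits

Marginals: p(S) = (0.6200, 0.3800), p(T) = (0.3600, 0.5800, 0.0600).
I(S;T) = H(S) + H(T) − H(S,T).
H(S) = 0.9580, H(T) = 1.2300, H(S,T) = 2.0301.
I(S;T) = 0.9580 + 1.2300 − 2.0301 = 0.158 bits.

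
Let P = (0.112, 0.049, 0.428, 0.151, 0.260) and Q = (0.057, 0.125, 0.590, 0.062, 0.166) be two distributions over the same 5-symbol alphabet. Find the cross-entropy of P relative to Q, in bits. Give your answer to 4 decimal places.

2.2150 bits

H(P,Q) = −Σ p·log₂ q.
  −0.112·log₂(0.057) = 0.46288
  −0.049·log₂(0.125) = 0.14700
  −0.428·log₂(0.590) = 0.32580
  −0.151·log₂(0.062) = 0.60575
  −0.260·log₂(0.166) = 0.67359
H(P,Q) = 2.2150 bits.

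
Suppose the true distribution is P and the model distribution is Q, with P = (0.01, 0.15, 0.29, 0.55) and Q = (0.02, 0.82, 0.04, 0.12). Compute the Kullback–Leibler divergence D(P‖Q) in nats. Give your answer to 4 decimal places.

D(P‖Q) = Σ p·ln(p/q).
  0.01·ln(0.01/0.02) = -0.00693
  0.15·ln(0.15/0.82) = -0.25480
  0.29·ln(0.29/0.04) = 0.57449
  0.55·ln(0.55/0.12) = 0.83733
D(P‖Q) = 1.1501 nats.

1.1501 nats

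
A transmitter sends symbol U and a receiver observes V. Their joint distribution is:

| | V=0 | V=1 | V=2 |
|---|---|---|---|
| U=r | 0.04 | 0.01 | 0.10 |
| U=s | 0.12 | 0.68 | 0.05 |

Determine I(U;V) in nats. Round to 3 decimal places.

0.185 nats

Marginals: p(U) = (0.1500, 0.8500), p(V) = (0.1600, 0.6900, 0.1500).
I(U;V) = H(U) + H(V) − H(U,V).
H(U) = 0.4227, H(V) = 0.8338, H(U,V) = 1.0715.
I(U;V) = 0.4227 + 0.8338 − 1.0715 = 0.185 nats.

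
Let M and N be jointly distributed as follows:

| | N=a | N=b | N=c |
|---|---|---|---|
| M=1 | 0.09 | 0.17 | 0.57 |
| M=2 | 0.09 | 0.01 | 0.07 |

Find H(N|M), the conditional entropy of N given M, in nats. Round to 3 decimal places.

Marginals: p(M) = (0.8300, 0.1700), p(N) = (0.1800, 0.1800, 0.6400).
H(N|M) = Σ p(M) · H(N|M=·).
  M=1: p=0.8300, H(N|M=1) = 0.8237
  M=2: p=0.1700, H(N|M=2) = 0.8687
Weighted sum = 0.831 nats.

0.831 nats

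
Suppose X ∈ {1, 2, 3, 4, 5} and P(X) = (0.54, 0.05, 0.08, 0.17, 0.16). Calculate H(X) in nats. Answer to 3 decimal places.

1.279 nats

H(X) = −Σ p·ln p.
  −(0.54)·ln(0.54) = 0.3327
  −(0.05)·ln(0.05) = 0.1498
  −(0.08)·ln(0.08) = 0.2021
  −(0.17)·ln(0.17) = 0.3012
  −(0.16)·ln(0.16) = 0.2932
Sum: 0.3327 + 0.1498 + 0.2021 + 0.3012 + 0.2932 = 1.279 nats.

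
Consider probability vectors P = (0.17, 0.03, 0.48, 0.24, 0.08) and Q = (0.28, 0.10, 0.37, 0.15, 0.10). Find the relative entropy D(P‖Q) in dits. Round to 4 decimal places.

0.0430 dits

D(P‖Q) = Σ p·log₁₀(p/q).
  0.17·log₁₀(0.17/0.28) = -0.03684
  0.03·log₁₀(0.03/0.10) = -0.01569
  0.48·log₁₀(0.48/0.37) = 0.05426
  0.24·log₁₀(0.24/0.15) = 0.04899
  0.08·log₁₀(0.08/0.10) = -0.00775
D(P‖Q) = 0.0430 dits.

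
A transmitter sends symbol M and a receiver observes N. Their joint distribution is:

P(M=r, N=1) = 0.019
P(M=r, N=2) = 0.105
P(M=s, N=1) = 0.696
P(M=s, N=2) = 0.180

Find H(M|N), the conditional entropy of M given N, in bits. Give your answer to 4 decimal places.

Marginals: p(M) = (0.1240, 0.8760), p(N) = (0.7150, 0.2850).
H(M|N) = Σ p(N) · H(M|N=·).
  N=1: p=0.7150, H(M|N=1) = 0.1769
  N=2: p=0.2850, H(M|N=2) = 0.9495
Weighted sum = 0.3971 bits.

0.3971 bits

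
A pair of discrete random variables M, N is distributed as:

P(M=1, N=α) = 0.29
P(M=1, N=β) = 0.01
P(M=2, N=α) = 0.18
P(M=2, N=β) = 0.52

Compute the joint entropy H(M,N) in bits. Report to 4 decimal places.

H(M,N) = −Σ p(x,y)·log₂ p(x,y) over all 4 cells.
  cell (1,α): −0.29·log₂0.29 = 0.51790
  cell (1,β): −0.01·log₂0.01 = 0.06644
  cell (2,α): −0.18·log₂0.18 = 0.44531
  cell (2,β): −0.52·log₂0.52 = 0.49058
Sum = 1.5202 bits.

1.5202 bits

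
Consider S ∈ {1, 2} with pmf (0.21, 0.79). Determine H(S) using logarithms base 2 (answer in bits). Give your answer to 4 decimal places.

0.7415 bits

H(S) = −Σ p·log₂ p.
  −(0.21)·log₂(0.21) = 0.47282
  −(0.79)·log₂(0.79) = 0.26866
Sum: 0.47282 + 0.26866 = 0.7415 bits.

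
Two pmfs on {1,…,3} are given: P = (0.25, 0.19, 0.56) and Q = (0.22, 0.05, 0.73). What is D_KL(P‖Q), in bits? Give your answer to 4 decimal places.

0.1979 bits

D(P‖Q) = Σ p·log₂(p/q).
  0.25·log₂(0.25/0.22) = 0.04611
  0.19·log₂(0.19/0.05) = 0.36594
  0.56·log₂(0.56/0.73) = -0.21418
D(P‖Q) = 0.1979 bits.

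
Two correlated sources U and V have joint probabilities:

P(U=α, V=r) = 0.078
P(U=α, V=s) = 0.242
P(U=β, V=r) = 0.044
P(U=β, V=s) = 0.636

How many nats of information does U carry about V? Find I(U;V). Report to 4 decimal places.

Marginals: p(U) = (0.3200, 0.6800), p(V) = (0.1220, 0.8780).
I(U;V) = Σ p(x,y)·ln[p(x,y)/(p(x)p(y))].
  (α,r): 0.078·ln(1.9980) = 0.05399
  (α,s): 0.242·ln(0.8613) = -0.03612
  (β,r): 0.044·ln(0.5304) = -0.02790
  (β,s): 0.636·ln(1.0653) = 0.04020
Sum = 0.0302 nats.

0.0302 nats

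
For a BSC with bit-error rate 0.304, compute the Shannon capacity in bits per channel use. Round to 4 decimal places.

0.1139 bits

Binary symmetric channel: C = 1 − h₂(ε) where h₂ is the binary entropy function.
h₂(0.304) = −0.304·log₂0.304 − 0.696·log₂0.696 = 0.8861.
C = 1 − 0.8861 = 0.1139 bits per channel use.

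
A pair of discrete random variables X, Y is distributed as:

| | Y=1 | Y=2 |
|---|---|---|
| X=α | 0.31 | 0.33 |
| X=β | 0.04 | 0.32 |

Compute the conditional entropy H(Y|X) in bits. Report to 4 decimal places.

0.8207 bits

Chain rule: H(Y|X) = H(X,Y) − H(X).
Marginals: p(X) = (0.6400, 0.3600), p(Y) = (0.3500, 0.6500).
H(X,Y) = 1.7634 bits; H(X) = 0.9427 bits.
H(Y|X) = 1.7634 − 0.9427 = 0.8207 bits.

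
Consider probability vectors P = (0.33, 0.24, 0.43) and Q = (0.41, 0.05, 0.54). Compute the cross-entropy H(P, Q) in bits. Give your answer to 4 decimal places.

1.8440 bits

H(P,Q) = −Σ p·log₂ q.
  −0.33·log₂(0.41) = 0.42448
  −0.24·log₂(0.05) = 1.03726
  −0.43·log₂(0.54) = 0.38226
H(P,Q) = 1.8440 bits.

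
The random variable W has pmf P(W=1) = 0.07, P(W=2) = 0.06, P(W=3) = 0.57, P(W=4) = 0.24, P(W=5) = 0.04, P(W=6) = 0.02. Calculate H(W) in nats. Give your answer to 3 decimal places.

H(W) = −Σ p·ln p.
  −(0.07)·ln(0.07) = 0.1861
  −(0.06)·ln(0.06) = 0.1688
  −(0.57)·ln(0.57) = 0.3204
  −(0.24)·ln(0.24) = 0.3425
  −(0.04)·ln(0.04) = 0.1288
  −(0.02)·ln(0.02) = 0.0782
Sum: 0.1861 + 0.1688 + 0.3204 + 0.3425 + 0.1288 + 0.0782 = 1.225 nats.

1.225 nats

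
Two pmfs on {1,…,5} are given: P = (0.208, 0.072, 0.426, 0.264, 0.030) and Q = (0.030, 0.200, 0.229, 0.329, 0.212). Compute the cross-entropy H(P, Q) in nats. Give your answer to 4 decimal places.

H(P,Q) = −Σ p·ln q.
  −0.208·ln(0.030) = 0.72936
  −0.072·ln(0.200) = 0.11588
  −0.426·ln(0.229) = 0.62794
  −0.264·ln(0.329) = 0.29349
  −0.030·ln(0.212) = 0.04654
H(P,Q) = 1.8132 nats.

1.8132 nats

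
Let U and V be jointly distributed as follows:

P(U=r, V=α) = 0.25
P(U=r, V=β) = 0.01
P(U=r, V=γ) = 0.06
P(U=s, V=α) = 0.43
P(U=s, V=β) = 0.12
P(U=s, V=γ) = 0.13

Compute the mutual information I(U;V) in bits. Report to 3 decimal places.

0.037 bits

Marginals: p(U) = (0.3200, 0.6800), p(V) = (0.6800, 0.1300, 0.1900).
I(U;V) = Σ p(x,y)·log₂[p(x,y)/(p(x)p(y))].
  (r,α): 0.25·log₂(1.1489) = 0.0501
  (r,β): 0.01·log₂(0.2404) = -0.0206
  (r,γ): 0.06·log₂(0.9868) = -0.0011
  (s,α): 0.43·log₂(0.9299) = -0.0451
  (s,β): 0.12·log₂(1.3575) = 0.0529
  (s,γ): 0.13·log₂(1.0062) = 0.0012
Sum = 0.037 bits.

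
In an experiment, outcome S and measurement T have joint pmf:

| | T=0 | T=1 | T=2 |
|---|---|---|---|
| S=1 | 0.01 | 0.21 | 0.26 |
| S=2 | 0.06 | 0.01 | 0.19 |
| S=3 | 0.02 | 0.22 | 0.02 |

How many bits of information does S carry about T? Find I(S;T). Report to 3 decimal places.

Marginals: p(S) = (0.4800, 0.2600, 0.2600), p(T) = (0.0900, 0.4400, 0.4700).
I(S;T) = Σ p(x,y)·log₂[p(x,y)/(p(x)p(y))].
  (1,0): 0.01·log₂(0.2315) = -0.0211
  (1,1): 0.21·log₂(0.9943) = -0.0017
  (1,2): 0.26·log₂(1.1525) = 0.0532
  (2,0): 0.06·log₂(2.5641) = 0.0815
  (2,1): 0.01·log₂(0.0874) = -0.0352
  (2,2): 0.19·log₂(1.5548) = 0.1210
  (3,0): 0.02·log₂(0.8547) = -0.0045
  (3,1): 0.22·log₂(1.9231) = 0.2076
  (3,2): 0.02·log₂(0.1637) = -0.0522
Sum = 0.349 bits.

0.349 bits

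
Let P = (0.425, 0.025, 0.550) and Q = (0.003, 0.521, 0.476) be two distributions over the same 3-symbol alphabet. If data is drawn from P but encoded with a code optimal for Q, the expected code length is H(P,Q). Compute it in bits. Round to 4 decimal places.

4.1744 bits

H(P,Q) = −Σ p·log₂ q.
  −0.425·log₂(0.003) = 3.56185
  −0.025·log₂(0.521) = 0.02352
  −0.550·log₂(0.476) = 0.58903
H(P,Q) = 4.1744 bits.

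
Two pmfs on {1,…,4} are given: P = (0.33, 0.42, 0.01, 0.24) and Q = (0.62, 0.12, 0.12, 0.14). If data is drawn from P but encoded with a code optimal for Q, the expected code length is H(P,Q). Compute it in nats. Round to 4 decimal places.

1.5413 nats

H(P,Q) = −Σ p·ln q.
  −0.33·ln(0.62) = 0.15775
  −0.42·ln(0.12) = 0.89051
  −0.01·ln(0.12) = 0.02120
  −0.24·ln(0.14) = 0.47187
H(P,Q) = 1.5413 nats.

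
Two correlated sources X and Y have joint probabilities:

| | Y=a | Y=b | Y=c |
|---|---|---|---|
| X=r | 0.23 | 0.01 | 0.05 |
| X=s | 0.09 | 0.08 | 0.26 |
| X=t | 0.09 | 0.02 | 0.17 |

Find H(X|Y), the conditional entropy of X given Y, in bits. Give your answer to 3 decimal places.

1.354 bits

Chain rule: H(X|Y) = H(X,Y) − H(Y).
Marginals: p(X) = (0.2900, 0.4300, 0.2800), p(Y) = (0.4100, 0.1100, 0.4800).
H(X,Y) = 2.7398 bits; H(Y) = 1.3859 bits.
H(X|Y) = 2.7398 − 1.3859 = 1.354 bits.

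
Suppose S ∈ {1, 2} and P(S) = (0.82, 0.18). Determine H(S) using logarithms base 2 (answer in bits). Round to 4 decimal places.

H(S) = −Σ p·log₂ p.
  −(0.82)·log₂(0.82) = 0.23477
  −(0.18)·log₂(0.18) = 0.44531
Sum: 0.23477 + 0.44531 = 0.6801 bits.

0.6801 bits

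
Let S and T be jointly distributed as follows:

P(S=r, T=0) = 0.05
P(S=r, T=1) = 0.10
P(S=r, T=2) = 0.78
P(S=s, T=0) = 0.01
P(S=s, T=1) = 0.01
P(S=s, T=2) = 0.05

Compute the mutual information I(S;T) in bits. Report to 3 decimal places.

Marginals: p(S) = (0.9300, 0.0700), p(T) = (0.0600, 0.1100, 0.8300).
I(S;T) = Σ p(x,y)·log₂[p(x,y)/(p(x)p(y))].
  (r,0): 0.05·log₂(0.8961) = -0.0079
  (r,1): 0.10·log₂(0.9775) = -0.0033
  (r,2): 0.78·log₂(1.0105) = 0.0117
  (s,0): 0.01·log₂(2.3810) = 0.0125
  (s,1): 0.01·log₂(1.2987) = 0.0038
  (s,2): 0.05·log₂(0.8606) = -0.0108
Sum = 0.006 bits.

0.006 bits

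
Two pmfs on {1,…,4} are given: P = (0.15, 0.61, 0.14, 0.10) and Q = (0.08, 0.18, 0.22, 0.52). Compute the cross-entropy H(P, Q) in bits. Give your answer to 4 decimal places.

H(P,Q) = −Σ p·log₂ q.
  −0.15·log₂(0.08) = 0.54658
  −0.61·log₂(0.18) = 1.50910
  −0.14·log₂(0.22) = 0.30582
  −0.10·log₂(0.52) = 0.09434
H(P,Q) = 2.4558 bits.

2.4558 bits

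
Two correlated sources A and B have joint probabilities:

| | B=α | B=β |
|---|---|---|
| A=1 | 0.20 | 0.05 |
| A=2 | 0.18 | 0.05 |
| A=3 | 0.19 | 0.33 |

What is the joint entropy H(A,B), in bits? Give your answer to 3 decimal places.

H(A,B) = −Σ p(x,y)·log₂ p(x,y) over all 6 cells.
  cell (1,α): −0.20·log₂0.20 = 0.4644
  cell (1,β): −0.05·log₂0.05 = 0.2161
  cell (2,α): −0.18·log₂0.18 = 0.4453
  cell (2,β): −0.05·log₂0.05 = 0.2161
  cell (3,α): −0.19·log₂0.19 = 0.4552
  cell (3,β): −0.33·log₂0.33 = 0.5278
Sum = 2.325 bits.

2.325 bits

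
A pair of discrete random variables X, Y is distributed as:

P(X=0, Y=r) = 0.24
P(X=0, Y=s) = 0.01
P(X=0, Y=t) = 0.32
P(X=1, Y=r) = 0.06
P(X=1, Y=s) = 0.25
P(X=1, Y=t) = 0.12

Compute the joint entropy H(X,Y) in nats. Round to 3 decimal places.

H(X,Y) = −Σ p(x,y)·ln p(x,y) over all 6 cells.
  cell (0,r): −0.24·ln0.24 = 0.3425
  cell (0,s): −0.01·ln0.01 = 0.0461
  cell (0,t): −0.32·ln0.32 = 0.3646
  cell (1,r): −0.06·ln0.06 = 0.1688
  cell (1,s): −0.25·ln0.25 = 0.3466
  cell (1,t): −0.12·ln0.12 = 0.2544
Sum = 1.523 nats.

1.523 nats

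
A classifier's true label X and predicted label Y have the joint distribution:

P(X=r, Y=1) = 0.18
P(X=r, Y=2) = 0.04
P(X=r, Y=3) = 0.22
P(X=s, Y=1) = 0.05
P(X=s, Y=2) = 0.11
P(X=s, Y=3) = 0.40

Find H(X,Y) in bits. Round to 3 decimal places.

2.207 bits

H(X,Y) = −Σ p(x,y)·log₂ p(x,y) over all 6 cells.
  cell (r,1): −0.18·log₂0.18 = 0.4453
  cell (r,2): −0.04·log₂0.04 = 0.1858
  cell (r,3): −0.22·log₂0.22 = 0.4806
  cell (s,1): −0.05·log₂0.05 = 0.2161
  cell (s,2): −0.11·log₂0.11 = 0.3503
  cell (s,3): −0.40·log₂0.40 = 0.5288
Sum = 2.207 bits.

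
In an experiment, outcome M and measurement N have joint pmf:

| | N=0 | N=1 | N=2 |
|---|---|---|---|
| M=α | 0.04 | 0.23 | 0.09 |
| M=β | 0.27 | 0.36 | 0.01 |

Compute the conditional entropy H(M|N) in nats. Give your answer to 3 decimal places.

0.546 nats

Marginals: p(M) = (0.3600, 0.6400), p(N) = (0.3100, 0.5900, 0.1000).
H(M|N) = Σ p(N) · H(M|N=·).
  N=0: p=0.3100, H(M|N=0) = 0.3845
  N=1: p=0.5900, H(M|N=1) = 0.6687
  N=2: p=0.1000, H(M|N=2) = 0.3251
Weighted sum = 0.546 nats.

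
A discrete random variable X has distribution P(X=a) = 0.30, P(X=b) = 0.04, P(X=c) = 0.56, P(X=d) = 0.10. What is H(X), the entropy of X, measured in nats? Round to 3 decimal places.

1.045 nats

H(X) = −Σ p·ln p.
  −(0.30)·ln(0.30) = 0.3612
  −(0.04)·ln(0.04) = 0.1288
  −(0.56)·ln(0.56) = 0.3247
  −(0.10)·ln(0.10) = 0.2303
Sum: 0.3612 + 0.1288 + 0.3247 + 0.2303 = 1.045 nats.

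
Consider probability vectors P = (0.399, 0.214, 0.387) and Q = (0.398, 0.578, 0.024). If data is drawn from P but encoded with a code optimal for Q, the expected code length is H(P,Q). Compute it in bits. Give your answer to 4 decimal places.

H(P,Q) = −Σ p·log₂ q.
  −0.399·log₂(0.398) = 0.53033
  −0.214·log₂(0.578) = 0.16924
  −0.387·log₂(0.024) = 2.08238
H(P,Q) = 2.7820 bits.

2.7820 bits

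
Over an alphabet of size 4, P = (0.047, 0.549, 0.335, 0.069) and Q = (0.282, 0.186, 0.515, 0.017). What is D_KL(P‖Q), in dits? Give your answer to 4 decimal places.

0.2009 dits

D(P‖Q) = Σ p·log₁₀(p/q).
  0.047·log₁₀(0.047/0.282) = -0.03657
  0.549·log₁₀(0.549/0.186) = 0.25806
  0.335·log₁₀(0.335/0.515) = -0.06257
  0.069·log₁₀(0.069/0.017) = 0.04198
D(P‖Q) = 0.2009 dits.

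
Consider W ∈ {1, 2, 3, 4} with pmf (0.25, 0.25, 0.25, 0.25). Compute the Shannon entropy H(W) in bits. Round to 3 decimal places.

H(W) = −Σ p·log₂ p.
  −(0.25)·log₂(0.25) = 0.5000
  −(0.25)·log₂(0.25) = 0.5000
  −(0.25)·log₂(0.25) = 0.5000
  −(0.25)·log₂(0.25) = 0.5000
Sum: 0.5000 + 0.5000 + 0.5000 + 0.5000 = 2.000 bits.

2.000 bits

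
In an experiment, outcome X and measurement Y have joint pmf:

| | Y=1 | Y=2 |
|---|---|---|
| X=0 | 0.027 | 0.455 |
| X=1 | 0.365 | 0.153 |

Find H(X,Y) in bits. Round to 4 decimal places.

H(X,Y) = −Σ p(x,y)·log₂ p(x,y) over all 4 cells.
  cell (0,1): −0.027·log₂0.027 = 0.14069
  cell (0,2): −0.455·log₂0.455 = 0.51691
  cell (1,1): −0.365·log₂0.365 = 0.53072
  cell (1,2): −0.153·log₂0.153 = 0.41438
Sum = 1.6027 bits.

1.6027 bits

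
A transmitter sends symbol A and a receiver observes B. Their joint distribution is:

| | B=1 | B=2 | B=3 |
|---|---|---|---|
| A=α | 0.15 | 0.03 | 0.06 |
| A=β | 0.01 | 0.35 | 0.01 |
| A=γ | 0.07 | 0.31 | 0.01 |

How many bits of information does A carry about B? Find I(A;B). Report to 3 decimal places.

Marginals: p(A) = (0.2400, 0.3700, 0.3900), p(B) = (0.2300, 0.6900, 0.0800).
I(A;B) = Σ p(x,y)·log₂[p(x,y)/(p(x)p(y))].
  (α,1): 0.15·log₂(2.7174) = 0.2163
  (α,2): 0.03·log₂(0.1812) = -0.0739
  (α,3): 0.06·log₂(3.1250) = 0.0986
  (β,1): 0.01·log₂(0.1175) = -0.0309
  (β,2): 0.35·log₂(1.3709) = 0.1593
  (β,3): 0.01·log₂(0.3378) = -0.0157
  (γ,1): 0.07·log₂(0.7804) = -0.0250
  (γ,2): 0.31·log₂(1.1520) = 0.0633
  (γ,3): 0.01·log₂(0.3205) = -0.0164
Sum = 0.376 bits.

0.376 bits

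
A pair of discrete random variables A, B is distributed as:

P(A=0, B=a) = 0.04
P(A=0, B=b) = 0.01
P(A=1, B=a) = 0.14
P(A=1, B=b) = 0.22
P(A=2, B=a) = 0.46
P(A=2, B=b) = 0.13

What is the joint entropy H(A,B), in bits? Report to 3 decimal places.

H(A,B) = −Σ p(x,y)·log₂ p(x,y) over all 6 cells.
  cell (0,a): −0.04·log₂0.04 = 0.1858
  cell (0,b): −0.01·log₂0.01 = 0.0664
  cell (1,a): −0.14·log₂0.14 = 0.3971
  cell (1,b): −0.22·log₂0.22 = 0.4806
  cell (2,a): −0.46·log₂0.46 = 0.5153
  cell (2,b): −0.13·log₂0.13 = 0.3826
Sum = 2.028 bits.

2.028 bits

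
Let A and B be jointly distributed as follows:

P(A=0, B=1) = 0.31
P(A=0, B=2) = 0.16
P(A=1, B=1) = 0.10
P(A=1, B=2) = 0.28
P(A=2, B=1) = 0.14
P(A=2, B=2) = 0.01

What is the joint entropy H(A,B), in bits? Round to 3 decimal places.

H(A,B) = −Σ p(x,y)·log₂ p(x,y) over all 6 cells.
  cell (0,1): −0.31·log₂0.31 = 0.5238
  cell (0,2): −0.16·log₂0.16 = 0.4230
  cell (1,1): −0.10·log₂0.10 = 0.3322
  cell (1,2): −0.28·log₂0.28 = 0.5142
  cell (2,1): −0.14·log₂0.14 = 0.3971
  cell (2,2): −0.01·log₂0.01 = 0.0664
Sum = 2.257 bits.

2.257 bits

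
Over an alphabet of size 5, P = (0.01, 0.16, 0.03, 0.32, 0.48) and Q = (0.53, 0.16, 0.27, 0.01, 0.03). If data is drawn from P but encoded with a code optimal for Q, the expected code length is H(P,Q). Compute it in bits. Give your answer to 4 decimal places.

H(P,Q) = −Σ p·log₂ q.
  −0.01·log₂(0.53) = 0.00916
  −0.16·log₂(0.16) = 0.42302
  −0.03·log₂(0.27) = 0.05667
  −0.32·log₂(0.01) = 2.12603
  −0.48·log₂(0.03) = 2.42827
H(P,Q) = 5.0431 bits.

5.0431 bits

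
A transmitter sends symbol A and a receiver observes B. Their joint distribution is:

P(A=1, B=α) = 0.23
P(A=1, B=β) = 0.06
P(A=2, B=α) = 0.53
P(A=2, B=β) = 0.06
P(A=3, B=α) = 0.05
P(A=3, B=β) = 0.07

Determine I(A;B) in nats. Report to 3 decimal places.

0.063 nats

Marginals: p(A) = (0.2900, 0.5900, 0.1200), p(B) = (0.8100, 0.1900).
I(A;B) = Σ p(x,y)·ln[p(x,y)/(p(x)p(y))].
  (1,α): 0.23·ln(0.9791) = -0.0048
  (1,β): 0.06·ln(1.0889) = 0.0051
  (2,α): 0.53·ln(1.1090) = 0.0548
  (2,β): 0.06·ln(0.5352) = -0.0375
  (3,α): 0.05·ln(0.5144) = -0.0332
  (3,β): 0.07·ln(3.0702) = 0.0785
Sum = 0.063 nats.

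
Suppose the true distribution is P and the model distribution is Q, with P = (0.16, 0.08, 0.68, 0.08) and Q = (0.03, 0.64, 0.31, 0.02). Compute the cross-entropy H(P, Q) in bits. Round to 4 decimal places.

2.4614 bits

H(P,Q) = −Σ p·log₂ q.
  −0.16·log₂(0.03) = 0.80942
  −0.08·log₂(0.64) = 0.05151
  −0.68·log₂(0.31) = 1.14897
  −0.08·log₂(0.02) = 0.45151
H(P,Q) = 2.4614 bits.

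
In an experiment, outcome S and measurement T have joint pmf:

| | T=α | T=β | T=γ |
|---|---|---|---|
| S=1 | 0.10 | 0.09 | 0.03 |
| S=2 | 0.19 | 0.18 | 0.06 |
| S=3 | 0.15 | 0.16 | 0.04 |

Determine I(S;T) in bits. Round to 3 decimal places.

Marginals: p(S) = (0.2200, 0.4300, 0.3500), p(T) = (0.4400, 0.4300, 0.1300).
I(S;T) = Σ p(x,y)·log₂[p(x,y)/(p(x)p(y))].
  (1,α): 0.10·log₂(1.0331) = 0.0047
  (1,β): 0.09·log₂(0.9514) = -0.0065
  (1,γ): 0.03·log₂(1.0490) = 0.0021
  (2,α): 0.19·log₂(1.0042) = 0.0012
  (2,β): 0.18·log₂(0.9735) = -0.0070
  (2,γ): 0.06·log₂(1.0733) = 0.0061
  (3,α): 0.15·log₂(0.9740) = -0.0057
  (3,β): 0.16·log₂(1.0631) = 0.0141
  (3,γ): 0.04·log₂(0.8791) = -0.0074
Sum = 0.002 bits.

0.002 bits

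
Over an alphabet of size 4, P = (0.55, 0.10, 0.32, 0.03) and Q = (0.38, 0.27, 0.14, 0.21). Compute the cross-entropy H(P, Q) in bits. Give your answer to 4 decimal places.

1.9319 bits

H(P,Q) = −Σ p·log₂ q.
  −0.55·log₂(0.38) = 0.76776
  −0.10·log₂(0.27) = 0.18890
  −0.32·log₂(0.14) = 0.90768
  −0.03·log₂(0.21) = 0.06755
H(P,Q) = 1.9319 bits.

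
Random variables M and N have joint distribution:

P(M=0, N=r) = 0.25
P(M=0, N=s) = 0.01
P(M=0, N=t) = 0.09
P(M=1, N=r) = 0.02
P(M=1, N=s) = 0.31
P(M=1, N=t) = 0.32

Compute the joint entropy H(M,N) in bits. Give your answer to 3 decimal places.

2.042 bits

H(M,N) = −Σ p(x,y)·log₂ p(x,y) over all 6 cells.
  cell (0,r): −0.25·log₂0.25 = 0.5000
  cell (0,s): −0.01·log₂0.01 = 0.0664
  cell (0,t): −0.09·log₂0.09 = 0.3127
  cell (1,r): −0.02·log₂0.02 = 0.1129
  cell (1,s): −0.31·log₂0.31 = 0.5238
  cell (1,t): −0.32·log₂0.32 = 0.5260
Sum = 2.042 bits.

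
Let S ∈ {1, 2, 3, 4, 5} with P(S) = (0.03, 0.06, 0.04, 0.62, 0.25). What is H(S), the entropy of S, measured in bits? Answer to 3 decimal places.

1.509 bits

H(S) = −Σ p·log₂ p.
  −(0.03)·log₂(0.03) = 0.1518
  −(0.06)·log₂(0.06) = 0.2435
  −(0.04)·log₂(0.04) = 0.1858
  −(0.62)·log₂(0.62) = 0.4276
  −(0.25)·log₂(0.25) = 0.5000
Sum: 0.1518 + 0.2435 + 0.1858 + 0.4276 + 0.5000 = 1.509 bits.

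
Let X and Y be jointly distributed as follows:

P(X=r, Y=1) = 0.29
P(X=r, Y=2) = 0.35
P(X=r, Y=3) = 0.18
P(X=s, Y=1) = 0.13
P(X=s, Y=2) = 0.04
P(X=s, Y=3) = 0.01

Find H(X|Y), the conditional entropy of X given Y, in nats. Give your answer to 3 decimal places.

Chain rule: H(X|Y) = H(X,Y) − H(Y).
Marginals: p(X) = (0.8200, 0.1800), p(Y) = (0.4200, 0.3900, 0.1900).
H(X,Y) = 1.4751 nats; H(Y) = 1.0471 nats.
H(X|Y) = 1.4751 − 1.0471 = 0.428 nats.

0.428 nats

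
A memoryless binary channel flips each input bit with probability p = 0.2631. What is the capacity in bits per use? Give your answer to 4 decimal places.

0.1686 bits

Binary symmetric channel: C = 1 − h₂(ε) where h₂ is the binary entropy function.
h₂(0.2631) = −0.2631·log₂0.2631 − 0.7369·log₂0.7369 = 0.8314.
C = 1 − 0.8314 = 0.1686 bits per channel use.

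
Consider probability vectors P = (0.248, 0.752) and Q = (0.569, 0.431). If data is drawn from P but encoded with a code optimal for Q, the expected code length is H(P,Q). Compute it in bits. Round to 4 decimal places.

1.1149 bits

H(P,Q) = −Σ p·log₂ q.
  −0.248·log₂(0.569) = 0.20175
  −0.752·log₂(0.431) = 0.91311
H(P,Q) = 1.1149 bits.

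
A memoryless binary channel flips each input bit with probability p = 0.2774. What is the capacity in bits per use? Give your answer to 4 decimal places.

0.1481 bits

Binary symmetric channel: C = 1 − h₂(ε) where h₂ is the binary entropy function.
h₂(0.2774) = −0.2774·log₂0.2774 − 0.7226·log₂0.7226 = 0.8519.
C = 1 − 0.8519 = 0.1481 bits per channel use.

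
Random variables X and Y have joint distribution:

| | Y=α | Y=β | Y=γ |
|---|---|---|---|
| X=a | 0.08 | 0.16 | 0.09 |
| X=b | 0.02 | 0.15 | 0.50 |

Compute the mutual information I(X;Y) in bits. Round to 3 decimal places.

Marginals: p(X) = (0.3300, 0.6700), p(Y) = (0.1000, 0.3100, 0.5900).
I(X;Y) = Σ p(x,y)·log₂[p(x,y)/(p(x)p(y))].
  (a,α): 0.08·log₂(2.4242) = 0.1022
  (a,β): 0.16·log₂(1.5640) = 0.1032
  (a,γ): 0.09·log₂(0.4622) = -0.1002
  (b,α): 0.02·log₂(0.2985) = -0.0349
  (b,β): 0.15·log₂(0.7222) = -0.0704
  (b,γ): 0.50·log₂(1.2649) = 0.1695
Sum = 0.169 bits.

0.169 bits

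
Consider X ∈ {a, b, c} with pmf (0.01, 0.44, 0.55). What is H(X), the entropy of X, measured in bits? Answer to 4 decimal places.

H(X) = −Σ p·log₂ p.
  −(0.01)·log₂(0.01) = 0.06644
  −(0.44)·log₂(0.44) = 0.52115
  −(0.55)·log₂(0.55) = 0.47437
Sum: 0.06644 + 0.52115 + 0.47437 = 1.0620 bits.

1.0620 bits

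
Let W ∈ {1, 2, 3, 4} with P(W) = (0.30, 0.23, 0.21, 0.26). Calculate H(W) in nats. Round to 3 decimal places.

H(W) = −Σ p·ln p.
  −(0.30)·ln(0.30) = 0.3612
  −(0.23)·ln(0.23) = 0.3380
  −(0.21)·ln(0.21) = 0.3277
  −(0.26)·ln(0.26) = 0.3502
Sum: 0.3612 + 0.3380 + 0.3277 + 0.3502 = 1.377 nats.

1.377 nats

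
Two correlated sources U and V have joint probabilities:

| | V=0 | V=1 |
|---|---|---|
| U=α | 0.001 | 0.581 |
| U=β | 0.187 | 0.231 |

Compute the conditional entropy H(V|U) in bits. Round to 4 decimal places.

0.4253 bits

Chain rule: H(V|U) = H(U,V) − H(U).
Marginals: p(U) = (0.5820, 0.4180), p(V) = (0.1880, 0.8120).
H(U,V) = 1.4058 bits; H(U) = 0.9805 bits.
H(V|U) = 1.4058 − 0.9805 = 0.4253 bits.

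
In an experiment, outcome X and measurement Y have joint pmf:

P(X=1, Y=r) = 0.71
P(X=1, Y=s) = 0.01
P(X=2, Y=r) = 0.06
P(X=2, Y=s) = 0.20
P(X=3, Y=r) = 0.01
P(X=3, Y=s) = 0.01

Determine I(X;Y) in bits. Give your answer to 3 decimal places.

Marginals: p(X) = (0.7200, 0.2600, 0.0200), p(Y) = (0.7800, 0.2200).
I(X;Y) = H(X) + H(Y) − H(X,Y).
H(X) = 0.9594, H(Y) = 0.7602, H(X,Y) = 1.2581.
I(X;Y) = 0.9594 + 0.7602 − 1.2581 = 0.462 bits.

0.462 bits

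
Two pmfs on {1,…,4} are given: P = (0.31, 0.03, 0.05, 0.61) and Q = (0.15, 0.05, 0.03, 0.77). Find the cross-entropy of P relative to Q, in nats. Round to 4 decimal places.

H(P,Q) = −Σ p·ln q.
  −0.31·ln(0.15) = 0.58811
  −0.03·ln(0.05) = 0.08987
  −0.05·ln(0.03) = 0.17533
  −0.61·ln(0.77) = 0.15943
H(P,Q) = 1.0127 nats.

1.0127 nats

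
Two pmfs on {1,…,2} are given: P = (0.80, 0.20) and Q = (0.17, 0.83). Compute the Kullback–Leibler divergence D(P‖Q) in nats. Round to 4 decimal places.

0.9544 nats

D(P‖Q) = Σ p·ln(p/q).
  0.80·ln(0.80/0.17) = 1.23905
  0.20·ln(0.20/0.83) = -0.28462
D(P‖Q) = 0.9544 nats.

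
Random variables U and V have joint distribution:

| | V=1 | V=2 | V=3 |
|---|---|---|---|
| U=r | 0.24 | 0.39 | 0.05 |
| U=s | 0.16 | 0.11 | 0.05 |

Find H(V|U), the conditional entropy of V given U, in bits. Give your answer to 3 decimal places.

1.325 bits

Chain rule: H(V|U) = H(U,V) − H(U).
Marginals: p(U) = (0.6800, 0.3200), p(V) = (0.4000, 0.5000, 0.1000).
H(U,V) = 2.2294 bits; H(U) = 0.9044 bits.
H(V|U) = 2.2294 − 0.9044 = 1.325 bits.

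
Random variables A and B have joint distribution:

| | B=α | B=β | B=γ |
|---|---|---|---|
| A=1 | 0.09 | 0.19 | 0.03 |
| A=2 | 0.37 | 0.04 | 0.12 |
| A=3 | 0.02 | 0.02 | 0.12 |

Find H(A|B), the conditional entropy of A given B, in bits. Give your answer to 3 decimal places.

Marginals: p(A) = (0.3100, 0.5300, 0.1600), p(B) = (0.4800, 0.2500, 0.2700).
H(A|B) = Σ p(B) · H(A|B=·).
  B=α: p=0.4800, H(A|B=α) = 0.9333
  B=β: p=0.2500, H(A|B=β) = 1.0154
  B=γ: p=0.2700, H(A|B=γ) = 1.3921
Weighted sum = 1.078 bits.

1.078 bits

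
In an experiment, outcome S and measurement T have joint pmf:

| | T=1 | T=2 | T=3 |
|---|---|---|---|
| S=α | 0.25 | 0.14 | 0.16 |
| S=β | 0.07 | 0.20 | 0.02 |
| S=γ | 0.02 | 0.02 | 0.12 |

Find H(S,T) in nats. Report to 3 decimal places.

H(S,T) = −Σ p(x,y)·ln p(x,y) over all 9 cells.
  cell (α,1): −0.25·ln0.25 = 0.3466
  cell (α,2): −0.14·ln0.14 = 0.2753
  cell (α,3): −0.16·ln0.16 = 0.2932
  cell (β,1): −0.07·ln0.07 = 0.1861
  cell (β,2): −0.20·ln0.20 = 0.3219
  cell (β,3): −0.02·ln0.02 = 0.0782
  cell (γ,1): −0.02·ln0.02 = 0.0782
  cell (γ,2): −0.02·ln0.02 = 0.0782
  cell (γ,3): −0.12·ln0.12 = 0.2544
Sum = 1.912 nats.

1.912 nats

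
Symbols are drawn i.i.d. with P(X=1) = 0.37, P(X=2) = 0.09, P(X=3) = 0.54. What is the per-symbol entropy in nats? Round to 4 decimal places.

H(X) = −Σ p·ln p.
  −(0.37)·ln(0.37) = 0.36787
  −(0.09)·ln(0.09) = 0.21672
  −(0.54)·ln(0.54) = 0.33274
Sum: 0.36787 + 0.21672 + 0.33274 = 0.9173 nats.

0.9173 nats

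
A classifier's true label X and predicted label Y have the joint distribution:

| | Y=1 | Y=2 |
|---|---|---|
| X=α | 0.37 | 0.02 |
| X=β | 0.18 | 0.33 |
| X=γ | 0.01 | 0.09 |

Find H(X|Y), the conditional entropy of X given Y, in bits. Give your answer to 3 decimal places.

1.006 bits

Chain rule: H(X|Y) = H(X,Y) − H(Y).
Marginals: p(X) = (0.3900, 0.5100, 0.1000), p(Y) = (0.5600, 0.4400).
H(X,Y) = 1.9958 bits; H(Y) = 0.9896 bits.
H(X|Y) = 1.9958 − 0.9896 = 1.006 bits.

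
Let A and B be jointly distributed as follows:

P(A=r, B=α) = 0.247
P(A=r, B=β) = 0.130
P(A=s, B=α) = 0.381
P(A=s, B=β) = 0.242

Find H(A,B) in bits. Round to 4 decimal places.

1.9067 bits

H(A,B) = −Σ p(x,y)·log₂ p(x,y) over all 4 cells.
  cell (r,α): −0.247·log₂0.247 = 0.49830
  cell (r,β): −0.130·log₂0.130 = 0.38264
  cell (s,α): −0.381·log₂0.381 = 0.53040
  cell (s,β): −0.242·log₂0.242 = 0.49535
Sum = 1.9067 bits.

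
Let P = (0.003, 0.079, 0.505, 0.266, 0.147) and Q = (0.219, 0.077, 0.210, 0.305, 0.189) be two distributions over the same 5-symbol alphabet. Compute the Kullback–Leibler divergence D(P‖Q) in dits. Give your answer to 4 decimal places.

D(P‖Q) = Σ p·log₁₀(p/q).
  0.003·log₁₀(0.003/0.219) = -0.00559
  0.079·log₁₀(0.079/0.077) = 0.00088
  0.505·log₁₀(0.505/0.210) = 0.19244
  0.266·log₁₀(0.266/0.305) = -0.01581
  0.147·log₁₀(0.147/0.189) = -0.01604
D(P‖Q) = 0.1559 dits.

0.1559 dits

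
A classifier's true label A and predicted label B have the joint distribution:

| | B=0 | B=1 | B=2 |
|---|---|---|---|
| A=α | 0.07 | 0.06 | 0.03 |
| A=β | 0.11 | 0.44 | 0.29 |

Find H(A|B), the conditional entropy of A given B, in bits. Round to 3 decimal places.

Marginals: p(A) = (0.1600, 0.8400), p(B) = (0.1800, 0.5000, 0.3200).
H(A|B) = Σ p(B) · H(A|B=·).
  B=0: p=0.1800, H(A|B=0) = 0.9641
  B=1: p=0.5000, H(A|B=1) = 0.5294
  B=2: p=0.3200, H(A|B=2) = 0.4489
Weighted sum = 0.582 bits.

0.582 bits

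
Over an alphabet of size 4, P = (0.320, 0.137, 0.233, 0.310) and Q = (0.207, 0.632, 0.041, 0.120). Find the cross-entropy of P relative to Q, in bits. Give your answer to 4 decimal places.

2.8398 bits

H(P,Q) = −Σ p·log₂ q.
  −0.320·log₂(0.207) = 0.72714
  −0.137·log₂(0.632) = 0.09069
  −0.233·log₂(0.041) = 1.07372
  −0.310·log₂(0.120) = 0.94826
H(P,Q) = 2.8398 bits.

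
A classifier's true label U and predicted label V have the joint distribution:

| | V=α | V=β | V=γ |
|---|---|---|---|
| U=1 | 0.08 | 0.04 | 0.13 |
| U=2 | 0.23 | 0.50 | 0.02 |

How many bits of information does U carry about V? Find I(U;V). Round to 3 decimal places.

Marginals: p(U) = (0.2500, 0.7500), p(V) = (0.3100, 0.5400, 0.1500).
I(U;V) = H(U) + H(V) − H(U,V).
H(U) = 0.8113, H(V) = 1.4144, H(U,V) = 1.9605.
I(U;V) = 0.8113 + 1.4144 − 1.9605 = 0.265 bits.

0.265 bits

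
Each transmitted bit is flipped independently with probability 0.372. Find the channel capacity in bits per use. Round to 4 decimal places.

0.0478 bits

Binary symmetric channel: C = 1 − h₂(ε) where h₂ is the binary entropy function.
h₂(0.372) = −0.372·log₂0.372 − 0.628·log₂0.628 = 0.9522.
C = 1 − 0.9522 = 0.0478 bits per channel use.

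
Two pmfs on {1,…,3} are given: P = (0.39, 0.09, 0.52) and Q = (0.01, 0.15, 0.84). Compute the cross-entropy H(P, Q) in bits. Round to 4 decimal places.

H(P,Q) = −Σ p·log₂ q.
  −0.39·log₂(0.01) = 2.59110
  −0.09·log₂(0.15) = 0.24633
  −0.52·log₂(0.84) = 0.13080
H(P,Q) = 2.9682 bits.

2.9682 bits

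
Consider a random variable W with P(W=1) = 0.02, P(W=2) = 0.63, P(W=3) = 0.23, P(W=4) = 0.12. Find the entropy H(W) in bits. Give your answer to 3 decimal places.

H(W) = −Σ p·log₂ p.
  −(0.02)·log₂(0.02) = 0.1129
  −(0.63)·log₂(0.63) = 0.4199
  −(0.23)·log₂(0.23) = 0.4877
  −(0.12)·log₂(0.12) = 0.3671
Sum: 0.1129 + 0.4199 + 0.4877 + 0.3671 = 1.388 bits.

1.388 bits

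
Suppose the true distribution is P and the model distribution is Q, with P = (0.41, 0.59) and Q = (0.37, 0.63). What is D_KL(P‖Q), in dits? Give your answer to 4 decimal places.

D(P‖Q) = Σ p·log₁₀(p/q).
  0.41·log₁₀(0.41/0.37) = 0.01828
  0.59·log₁₀(0.59/0.63) = -0.01681
D(P‖Q) = 0.0015 dits.

0.0015 dits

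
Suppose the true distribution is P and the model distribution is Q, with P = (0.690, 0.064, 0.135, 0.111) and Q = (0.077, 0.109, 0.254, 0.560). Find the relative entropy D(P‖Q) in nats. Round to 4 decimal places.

1.2140 nats

D(P‖Q) = Σ p·ln(p/q).
  0.690·ln(0.690/0.077) = 1.51309
  0.064·ln(0.064/0.109) = -0.03408
  0.135·ln(0.135/0.254) = -0.08533
  0.111·ln(0.111/0.560) = -0.17964
D(P‖Q) = 1.2140 nats.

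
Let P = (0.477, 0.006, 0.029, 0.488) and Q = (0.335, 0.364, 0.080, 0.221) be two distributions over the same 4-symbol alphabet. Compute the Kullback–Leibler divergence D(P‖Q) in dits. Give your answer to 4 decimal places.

D(P‖Q) = Σ p·log₁₀(p/q).
  0.477·log₁₀(0.477/0.335) = 0.07321
  0.006·log₁₀(0.006/0.364) = -0.01070
  0.029·log₁₀(0.029/0.080) = -0.01278
  0.488·log₁₀(0.488/0.221) = 0.16789
D(P‖Q) = 0.2176 dits.

0.2176 dits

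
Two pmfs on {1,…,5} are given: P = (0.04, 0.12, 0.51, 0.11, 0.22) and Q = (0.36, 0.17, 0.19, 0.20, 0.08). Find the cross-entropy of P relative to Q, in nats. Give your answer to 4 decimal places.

H(P,Q) = −Σ p·ln q.
  −0.04·ln(0.36) = 0.04087
  −0.12·ln(0.17) = 0.21263
  −0.51·ln(0.19) = 0.84697
  −0.11·ln(0.20) = 0.17704
  −0.22·ln(0.08) = 0.55566
H(P,Q) = 1.8332 nats.

1.8332 nats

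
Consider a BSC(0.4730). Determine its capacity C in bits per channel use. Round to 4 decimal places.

Binary symmetric channel: C = 1 − h₂(ε) where h₂ is the binary entropy function.
h₂(0.4730) = −0.4730·log₂0.4730 − 0.5270·log₂0.5270 = 0.9979.
C = 1 − 0.9979 = 0.0021 bits per channel use.

0.0021 bits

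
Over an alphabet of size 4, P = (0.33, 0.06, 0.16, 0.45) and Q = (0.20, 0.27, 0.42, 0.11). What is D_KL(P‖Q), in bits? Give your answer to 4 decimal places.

0.8000 bits

D(P‖Q) = Σ p·log₂(p/q).
  0.33·log₂(0.33/0.20) = 0.23841
  0.06·log₂(0.06/0.27) = -0.13020
  0.16·log₂(0.16/0.42) = -0.22277
  0.45·log₂(0.45/0.11) = 0.91459
D(P‖Q) = 0.8000 bits.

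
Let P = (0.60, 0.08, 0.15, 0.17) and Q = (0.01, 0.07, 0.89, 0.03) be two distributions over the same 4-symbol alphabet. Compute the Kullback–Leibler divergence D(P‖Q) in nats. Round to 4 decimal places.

D(P‖Q) = Σ p·ln(p/q).
  0.60·ln(0.60/0.01) = 2.45661
  0.08·ln(0.08/0.07) = 0.01068
  0.15·ln(0.15/0.89) = -0.26709
  0.17·ln(0.17/0.03) = 0.29488
D(P‖Q) = 2.4951 nats.

2.4951 nats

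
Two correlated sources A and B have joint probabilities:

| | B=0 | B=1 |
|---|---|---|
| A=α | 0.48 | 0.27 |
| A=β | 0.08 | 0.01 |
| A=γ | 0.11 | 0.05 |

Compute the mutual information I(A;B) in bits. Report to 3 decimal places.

Marginals: p(A) = (0.7500, 0.0900, 0.1600), p(B) = (0.6700, 0.3300).
I(A;B) = Σ p(x,y)·log₂[p(x,y)/(p(x)p(y))].
  (α,0): 0.48·log₂(0.9552) = -0.0317
  (α,1): 0.27·log₂(1.0909) = 0.0339
  (β,0): 0.08·log₂(1.3267) = 0.0326
  (β,1): 0.01·log₂(0.3367) = -0.0157
  (γ,0): 0.11·log₂(1.0261) = 0.0041
  (γ,1): 0.05·log₂(0.9470) = -0.0039
Sum = 0.019 bits.

0.019 bits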